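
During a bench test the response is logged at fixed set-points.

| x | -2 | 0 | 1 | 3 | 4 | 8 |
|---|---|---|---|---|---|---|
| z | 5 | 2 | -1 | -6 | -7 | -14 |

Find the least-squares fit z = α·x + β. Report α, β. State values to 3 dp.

α = -1.957, β = 1.065

The normal equations are: 94·α + 14·β = -169;  14·α + 6·β = -21.
(Σx·x = 94, Σx = 14, Σ1 = 6, Σx·z = -169, Σz = -21.)
Δ = 94·6 − 14² = 368.
α = ((-169)·6 − 14·(-21))/368 = -45/23; β = (94·(-21) − 14·(-169))/368 = 49/46.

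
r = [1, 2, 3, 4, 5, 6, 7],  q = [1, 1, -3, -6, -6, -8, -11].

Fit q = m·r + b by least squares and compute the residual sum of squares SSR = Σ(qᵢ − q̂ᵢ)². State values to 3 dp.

SSR = 5.679

The normal equations are: 140·m + 28·b = -185;  28·m + 7·b = -32.
Eliminating b: 7·(row 1) − 28·(row 2) gives 196·m = 7·(-185) − 28·(-32) = -399, so m = -57/28.
Then b = ((-32) − 28·(-57/28))/7 = 25/7.
Residuals: -15/28, 3/2, -13/28, -10/7, 17/28, 9/14, -9/28; SSR = 159/28.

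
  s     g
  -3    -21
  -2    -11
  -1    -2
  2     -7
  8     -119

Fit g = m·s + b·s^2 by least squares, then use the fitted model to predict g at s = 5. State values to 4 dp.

ĝ = -44.6255

From the data, Σs·s = 82, Σs·s^2 = 484, Σs^2·s^2 = 4210.
Moment sums: Σs·g = -879, Σs^2·g = -7879.
Δ = 82·4210 − 484² = 110964.
m = ((-879)·4210 − 484·(-7879))/110964 = 56423/55482; b = (82·(-7879) − 484·(-879))/110964 = -110321/55482.
At s = 5: ĝ = (56423/55482)·(5) + (-110321/55482)·(25) = -1237955/27741.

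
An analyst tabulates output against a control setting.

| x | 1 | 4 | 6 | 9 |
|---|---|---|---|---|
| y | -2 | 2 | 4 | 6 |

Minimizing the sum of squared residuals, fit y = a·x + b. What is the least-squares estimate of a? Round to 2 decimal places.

The normal equations are: 134·a + 20·b = 84;  20·a + 4·b = 10.
(Σx·x = 134, Σx = 20, Σ1 = 4, Σx·y = 84, Σy = 10.)
Eliminating b: 4·(row 1) − 20·(row 2) gives 136·a = 4·84 − 20·10 = 136, so a = 1.
Then b = (10 − 20·1)/4 = -5/2.

a = 1.00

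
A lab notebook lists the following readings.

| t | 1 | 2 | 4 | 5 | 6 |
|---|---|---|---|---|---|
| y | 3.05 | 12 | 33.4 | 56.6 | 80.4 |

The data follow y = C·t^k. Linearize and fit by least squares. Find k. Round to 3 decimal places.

k = 1.785

With ln yᵢ as the transformed response and ln tᵢ as the regressor:
Σln t = 5.4806, Σ(ln t)² = 8.2030, Σln y = 15.5316, Σln t·ln y = 20.9425.
Normal system: [[8.2030, 5.4806]; [5.4806, 5]]·[k, ln C]ᵀ = [20.9425, 15.5316]ᵀ.
Δ = 8.2030·5 − (5.4806)² = 10.9774; k = (20.9425·5 − 5.4806·15.5316)/10.9774 = 1.78450, ln C = (8.2030·15.5316 − 5.4806·20.9425)/10.9774 = 1.15029.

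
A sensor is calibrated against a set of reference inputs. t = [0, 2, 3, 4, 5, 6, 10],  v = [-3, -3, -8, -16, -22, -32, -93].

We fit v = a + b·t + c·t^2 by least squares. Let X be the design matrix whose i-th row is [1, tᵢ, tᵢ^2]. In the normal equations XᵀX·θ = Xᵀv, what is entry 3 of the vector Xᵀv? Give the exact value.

Entry 3 ↔ basis t^2, so (Xᵀv)_{3} = Σᵢ (t^2)·vᵢ = (0)·(-3) + (4)·(-3) + (9)·(-8) + (16)·(-16) + (25)·(-22) + (36)·(-32) + (100)·(-93) = -11342.

-11342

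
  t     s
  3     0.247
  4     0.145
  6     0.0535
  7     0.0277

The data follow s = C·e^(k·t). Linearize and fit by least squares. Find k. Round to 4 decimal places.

Taking logs, ln s = k·t + ln C, so regress ln s on t.
Σt = 20.0000, Σ(t)² = 110.0000, Σln s = -9.8438, Σt·ln s = -54.5919.
Equations: 110.0000·k + 20.0000·ln C = -54.5919;  20.0000·k + 4·ln C = -9.8438.
Δ = 110.0000·4 − (20.0000)² = 40.0000; k = (-54.5919·4 − 20.0000·-9.8438)/40.0000 = -0.53730, ln C = (110.0000·-9.8438 − 20.0000·-54.5919)/40.0000 = 0.22554.

k = -0.5373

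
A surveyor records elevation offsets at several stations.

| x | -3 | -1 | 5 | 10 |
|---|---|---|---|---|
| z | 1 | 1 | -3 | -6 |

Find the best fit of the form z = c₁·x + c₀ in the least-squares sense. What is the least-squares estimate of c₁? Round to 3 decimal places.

c₁ = -0.570

Sums needed: Σx·x = 135, Σx = 11, Σ1 = 4.
For Mᵀz: Σx·z = -79, Σz = -7.
Δ = 135·4 − 11² = 419.
c₁ = ((-79)·4 − 11·(-7))/419 = -239/419; c₀ = (135·(-7) − 11·(-79))/419 = -76/419.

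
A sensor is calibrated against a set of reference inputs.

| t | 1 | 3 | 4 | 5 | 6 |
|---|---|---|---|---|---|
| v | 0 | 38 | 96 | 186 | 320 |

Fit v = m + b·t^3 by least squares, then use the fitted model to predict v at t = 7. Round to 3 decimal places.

Normal-equation sums: Σ1 = 5, Σt^3 = 433, Σt^3·t^3 = 67107.
Right-hand side: Σv = 640, Σt^3·v = 99540.
So AᵀA·[m, b]ᵀ = Aᵀv: [[5, 433]; [433, 67107]]·[m, b]ᵀ = [640, 99540]ᵀ.
Eliminating b: 67107·(row 1) − 433·(row 2) gives 148046·m = 67107·640 − 433·99540 = -152340, so m = -76170/74023.
Then b = (99540 − 433·(-76170/74023))/67107 = 110290/74023.
At t = 7: v̂ = (-76170/74023)·(1) + (110290/74023)·(343) = 37753300/74023.

v̂ = 510.021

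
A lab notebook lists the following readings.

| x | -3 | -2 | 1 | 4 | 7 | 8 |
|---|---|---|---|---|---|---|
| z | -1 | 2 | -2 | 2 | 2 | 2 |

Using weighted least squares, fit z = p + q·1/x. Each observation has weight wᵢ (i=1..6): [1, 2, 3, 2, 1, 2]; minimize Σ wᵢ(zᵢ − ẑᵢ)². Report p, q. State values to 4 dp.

The normal equations are: 11·p + (215/84)·q = 7;  (215/84)·p + (53453/14112)·q = -247/42.
Δ = 11·(53453/14112) − (215/84)² = 495533/14112.
p = (7·(53453/14112) − (215/84)·(-247/42))/(495533/14112) = 586591/495533; q = (11·(-247/42) − (215/84)·7)/(495533/14112) = -1165752/495533.

p = 1.1838, q = -2.3525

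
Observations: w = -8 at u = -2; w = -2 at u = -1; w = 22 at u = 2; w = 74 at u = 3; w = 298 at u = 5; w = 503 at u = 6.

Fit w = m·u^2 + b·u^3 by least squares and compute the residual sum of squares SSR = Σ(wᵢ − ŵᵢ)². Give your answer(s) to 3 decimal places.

SSR = 14.010

The normal equations are: 2035·m + 11143·b = 26278;  11143·m + 63139·b = 148138.
(Σu^2·u^2 = 2035, Σu^2·u^3 = 11143, Σu^3·u^3 = 63139, Σu^2·w = 26278, Σu^3·w = 148138.)
det = 2035·63139 − 11143² = 4321416.
m = (26278·63139 − 11143·148138)/4321416 = 705409/360118; b = (2035·148138 − 11143·26278)/4321416 = 65493/32738.
Residuals: 30402/180059, -352611/180059, -331212/180059, 424315/180059, -186468/180059, 66631/180059; SSR = 2522581/180059.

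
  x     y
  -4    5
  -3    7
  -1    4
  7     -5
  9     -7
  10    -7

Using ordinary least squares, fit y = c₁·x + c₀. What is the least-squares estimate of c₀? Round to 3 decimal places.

c₀ = 2.530

Setting ∂/∂c₁ … = 0 gives: 256·c₁ + 18·c₀ = -213;  18·c₁ + 6·c₀ = -3.
(Σx·x = 256, Σx = 18, Σ1 = 6, Σx·y = -213, Σy = -3.)
Eliminating c₀: 6·(row 1) − 18·(row 2) gives 1212·c₁ = 6·(-213) − 18·(-3) = -1224, so c₁ = -102/101.
Then c₀ = ((-3) − 18·(-102/101))/6 = 511/202.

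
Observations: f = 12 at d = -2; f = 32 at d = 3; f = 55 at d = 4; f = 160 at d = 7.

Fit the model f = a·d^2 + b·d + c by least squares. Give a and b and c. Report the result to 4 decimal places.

a = 3.1035, b = 0.9314, c = 1.4367

Forming XᵀX = [[2754, 426, 78]; [426, 78, 12]; [78, 12, 4]] and Xᵀf = [9056, 1412, 259]ᵀ gives XᵀX·[a, b, c]ᵀ = Xᵀf.
Row-reducing yields a = 15437/4974, b = 4633/4974, c = 1191/829.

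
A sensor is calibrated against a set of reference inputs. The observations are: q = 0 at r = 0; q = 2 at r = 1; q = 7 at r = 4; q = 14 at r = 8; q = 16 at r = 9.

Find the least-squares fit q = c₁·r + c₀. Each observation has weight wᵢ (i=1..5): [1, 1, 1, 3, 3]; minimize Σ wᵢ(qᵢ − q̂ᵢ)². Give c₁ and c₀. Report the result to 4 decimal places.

With design matrix X, XᵀWX = [[452, 56]; [56, 9]] and XᵀWq = [798, 99]ᵀ.
det = 452·9 − 56² = 932.
c₁ = (798·9 − 56·99)/932 = 819/466; c₀ = (452·99 − 56·798)/932 = 15/233.

c₁ = 1.7575, c₀ = 0.0644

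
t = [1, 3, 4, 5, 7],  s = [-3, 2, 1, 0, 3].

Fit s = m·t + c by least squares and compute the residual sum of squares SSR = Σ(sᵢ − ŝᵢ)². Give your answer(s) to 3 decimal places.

The normal system XᵀX·[m, c]ᵀ = Xᵀs is [[100, 20]; [20, 5]]·[m, c]ᵀ = [28, 3]ᵀ.
Δ = 100·5 − 20² = 100.
m = (28·5 − 20·3)/100 = 4/5; c = (100·3 − 20·28)/100 = -13/5.
Residuals: -6/5, 11/5, 2/5, -7/5, 0; SSR = 42/5.

SSR = 8.400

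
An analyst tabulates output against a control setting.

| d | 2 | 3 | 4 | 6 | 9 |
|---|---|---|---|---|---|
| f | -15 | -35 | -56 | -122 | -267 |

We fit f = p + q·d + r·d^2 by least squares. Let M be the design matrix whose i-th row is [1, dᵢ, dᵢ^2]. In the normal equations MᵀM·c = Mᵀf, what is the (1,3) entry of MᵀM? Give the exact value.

146

Row 1 ↔ basis 1, column 3 ↔ basis d^2, so (MᵀM)_{1,3} = Σᵢ d^2 = (1)·(4) + (1)·(9) + (1)·(16) + (1)·(36) + (1)·(81) = 146.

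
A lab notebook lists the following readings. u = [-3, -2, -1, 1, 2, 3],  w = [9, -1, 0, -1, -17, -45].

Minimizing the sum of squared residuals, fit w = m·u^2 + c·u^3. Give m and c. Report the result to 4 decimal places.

m = -2.0255, c = -0.9994

From the data, Σu^2·u^2 = 196, Σu^2·u^3 = 0, Σu^3·u^3 = 1588.
Right-hand side: Σu^2·w = -397, Σu^3·w = -1587.
Normal equations: [[196, 0]; [0, 1588]]·[m, c]ᵀ = [-397, -1587]ᵀ.
Δ = 196·1588 − 0² = 311248.
m = ((-397)·1588 − 0·(-1587))/311248 = -397/196; c = (196·(-1587) − 0·(-397))/311248 = -1587/1588.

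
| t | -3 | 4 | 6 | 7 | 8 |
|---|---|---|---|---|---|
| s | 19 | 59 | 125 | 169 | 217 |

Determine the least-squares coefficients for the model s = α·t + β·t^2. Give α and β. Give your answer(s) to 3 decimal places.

Entries of MᵀM: Σt·t = 174, Σt·t^2 = 1108, Σt^2·t^2 = 8130.
For Mᵀs: Σt·s = 3848, Σt^2·s = 27784.
MᵀM·[α, β]ᵀ = Mᵀs becomes [[174, 1108]; [1108, 8130]]·[α, β]ᵀ = [3848, 27784]ᵀ.
det = 174·8130 − 1108² = 186956.
α = (3848·8130 − 1108·27784)/186956 = 124892/46739; β = (174·27784 − 1108·3848)/186956 = 142708/46739.

α = 2.672, β = 3.053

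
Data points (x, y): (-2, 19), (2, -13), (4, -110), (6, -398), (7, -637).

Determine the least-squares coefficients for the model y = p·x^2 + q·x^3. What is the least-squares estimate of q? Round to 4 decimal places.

q = -1.9989

The normal system MᵀM·[p, q]ᵀ = Mᵀy is [[3985, 25607]; [25607, 168529]]·[p, q]ᵀ = [-47277, -311755]ᵀ.
det = 3985·168529 − 25607² = 15869616.
p = ((-47277)·168529 − 25607·(-311755))/15869616 = 138971/141693; q = (3985·(-311755) − 25607·(-47277))/15869616 = -283228/141693.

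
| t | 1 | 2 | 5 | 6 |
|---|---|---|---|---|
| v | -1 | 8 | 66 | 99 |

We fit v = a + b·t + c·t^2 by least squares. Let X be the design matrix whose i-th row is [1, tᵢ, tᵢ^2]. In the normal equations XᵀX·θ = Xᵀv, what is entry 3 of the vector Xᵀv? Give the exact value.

5245

Entry 3 ↔ basis t^2, so (Xᵀv)_{3} = Σᵢ (t^2)·vᵢ = (1)·(-1) + (4)·(8) + (25)·(66) + (36)·(99) = 5245.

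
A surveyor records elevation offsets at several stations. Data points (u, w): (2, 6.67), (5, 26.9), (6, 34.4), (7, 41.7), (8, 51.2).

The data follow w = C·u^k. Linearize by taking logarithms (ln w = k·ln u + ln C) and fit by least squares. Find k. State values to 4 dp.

k = 1.4708

Let Y = ln w. Fitting Y = k·ln u + ln C by least squares:
Σln u = 8.1197, Σ(ln u)² = 14.3918, Σln w = 16.3940, Σln u·ln w = 28.3965.
Equations: 14.3918·k + 8.1197·ln C = 28.3965;  8.1197·k + 5·ln C = 16.3940.
Δ = 14.3918·5 − (8.1197)² = 6.0295; k = (28.3965·5 − 8.1197·16.3940)/6.0295 = 1.47076, ln C = (14.3918·16.3940 − 8.1197·28.3965)/6.0295 = 0.89039.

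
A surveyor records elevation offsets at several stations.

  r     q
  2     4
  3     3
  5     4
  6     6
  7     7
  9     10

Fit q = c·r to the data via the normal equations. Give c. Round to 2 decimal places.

c = 1.04

Normal-equation sums: Σr·r = 204.
And Σr·q = 212.
So XᵀX·[c]ᵀ = Xᵀq: [[204]]·[c]ᵀ = [212]ᵀ.
Hence c = 212 / 204 ≈ 1.03922.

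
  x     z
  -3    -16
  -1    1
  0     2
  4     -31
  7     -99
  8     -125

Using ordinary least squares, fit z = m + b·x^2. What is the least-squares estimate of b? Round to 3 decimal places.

Entries of MᵀM: Σ1 = 6, Σx^2 = 139, Σx^2·x^2 = 6835.
Moment sums: Σz = -268, Σx^2·z = -13490.
Determinant 6·6835 − 139² = 21689.
m = ((-268)·6835 − 139·(-13490))/21689 = 43330/21689; b = (6·(-13490) − 139·(-268))/21689 = -43688/21689.

b = -2.014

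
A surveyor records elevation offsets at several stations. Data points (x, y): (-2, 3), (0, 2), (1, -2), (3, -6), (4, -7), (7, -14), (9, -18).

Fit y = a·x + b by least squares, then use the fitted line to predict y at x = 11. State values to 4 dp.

Sums needed: Σx·x = 160, Σx = 22, Σ1 = 7.
Right-hand side: Σx·y = -314, Σy = -42.
Normal equations: [[160, 22]; [22, 7]]·[a, b]ᵀ = [-314, -42]ᵀ.
det = 160·7 − 22² = 636.
a = ((-314)·7 − 22·(-42))/636 = -637/318; b = (160·(-42) − 22·(-314))/636 = 47/159.
At x = 11: ŷ = (-637/318)·(11) + (47/159)·(1) = -6913/318.

ŷ = -21.7390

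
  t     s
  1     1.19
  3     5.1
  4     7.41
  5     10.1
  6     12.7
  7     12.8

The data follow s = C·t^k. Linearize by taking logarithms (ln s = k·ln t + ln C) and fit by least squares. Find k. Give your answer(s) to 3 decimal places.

Linearized form: ln s = k·ln t + ln C. From the 6 transformed points,
AᵀA = [[12.7160, 7.8320]; [7.8320, 6]], rhs = [17.8032, 11.2096]ᵀ  (here Σln t = 7.8320, Σ(ln t)² = 12.7160, Σln s = 11.2096, Σln t·ln s = 17.8032).
Solving (det = 14.9557): k = 1.27213, ln C = 0.20771.

k = 1.272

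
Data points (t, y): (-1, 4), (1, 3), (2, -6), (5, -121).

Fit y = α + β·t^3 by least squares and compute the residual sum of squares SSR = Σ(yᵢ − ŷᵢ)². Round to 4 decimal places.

Entries of MᵀM: Σ1 = 4, Σt^3 = 133, Σt^3·t^3 = 15691.
Right-hand side: Σy = -120, Σt^3·y = -15174.
Eliminating β: 15691·(row 1) − 133·(row 2) gives 45075·α = 15691·(-120) − 133·(-15174) = 135222, so α = 45074/15025.
Then β = ((-15174) − 133·(45074/15025))/15691 = -14912/15025.
Residuals: 114/15025, 14913/15025, -15928/15025, 901/15025; SSR = 31742/15025.

SSR = 2.1126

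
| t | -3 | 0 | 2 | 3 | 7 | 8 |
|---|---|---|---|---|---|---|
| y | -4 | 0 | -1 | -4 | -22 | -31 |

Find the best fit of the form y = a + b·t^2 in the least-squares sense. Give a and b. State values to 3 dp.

The normal equations are: 6·a + 135·b = -62;  135·a + 6675·b = -3138.
(Σ1 = 6, Σt^2 = 135, Σt^2·t^2 = 6675, Σy = -62, Σt^2·y = -3138.)
Δ = 6·6675 − 135² = 21825.
a = ((-62)·6675 − 135·(-3138))/21825 = 652/1455; b = (6·(-3138) − 135·(-62))/21825 = -1162/2425.

a = 0.448, b = -0.479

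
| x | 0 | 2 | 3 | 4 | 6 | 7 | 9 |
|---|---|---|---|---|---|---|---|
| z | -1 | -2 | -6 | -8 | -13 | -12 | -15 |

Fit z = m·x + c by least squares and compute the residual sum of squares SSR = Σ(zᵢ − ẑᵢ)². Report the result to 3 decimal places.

SSR = 10.505

Compute the Gram sums: Σx·x = 195, Σx = 31, Σ1 = 7.
Right-hand side: Σx·z = -351, Σz = -57.
So MᵀM·[m, c]ᵀ = Mᵀz: [[195, 31]; [31, 7]]·[m, c]ᵀ = [-351, -57]ᵀ.
Determinant 195·7 − 31² = 404.
m = ((-351)·7 − 31·(-57))/404 = -345/202; c = (195·(-57) − 31·(-351))/404 = -117/202.
Residuals: -85/202, 403/202, -30/101, -119/202, -439/202, 54/101, 96/101; SSR = 1061/101.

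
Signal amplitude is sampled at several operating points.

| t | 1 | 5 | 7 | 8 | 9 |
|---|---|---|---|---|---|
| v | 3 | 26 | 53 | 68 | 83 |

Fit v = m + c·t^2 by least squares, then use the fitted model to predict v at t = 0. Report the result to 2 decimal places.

From the data, Σ1 = 5, Σt^2 = 220, Σt^2·t^2 = 13684.
For Xᵀv: Σv = 233, Σt^2·v = 14325.
Eliminating c: 13684·(row 1) − 220·(row 2) gives 20020·m = 13684·233 − 220·14325 = 36872, so m = 838/455.
Then c = (14325 − 220·(838/455))/13684 = 4073/4004.
At t = 0: v̂ = (838/455)·(1) + (4073/4004)·(0) = 838/455.

v̂ = 1.84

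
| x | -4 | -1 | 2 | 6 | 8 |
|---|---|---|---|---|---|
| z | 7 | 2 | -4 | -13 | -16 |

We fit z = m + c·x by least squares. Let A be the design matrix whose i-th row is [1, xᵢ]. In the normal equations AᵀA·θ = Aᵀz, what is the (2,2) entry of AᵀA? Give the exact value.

Row 2 ↔ basis x, column 2 ↔ basis x, so (AᵀA)_{2,2} = Σᵢ (x)·(x) = (-4)·(-4) + (-1)·(-1) + (2)·(2) + (6)·(6) + (8)·(8) = 121.

121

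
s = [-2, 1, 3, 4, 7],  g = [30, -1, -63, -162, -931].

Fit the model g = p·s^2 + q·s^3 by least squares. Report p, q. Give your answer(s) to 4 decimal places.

From the data, Σs^2·s^2 = 2755, Σs^2·s^3 = 18043, Σs^3·s^3 = 122539.
For Mᵀg: Σs^2·g = -48659, Σs^3·g = -331643.
MᵀM·[p, q]ᵀ = Mᵀg becomes [[2755, 18043]; [18043, 122539]]·[p, q]ᵀ = [-48659, -331643]ᵀ.
Determinant 2755·122539 − 18043² = 12045096.
p = ((-48659)·122539 − 18043·(-331643))/12045096 = 883727/501879; q = (2755·(-331643) − 18043·(-48659))/12045096 = -1488422/501879.

p = 1.7608, q = -2.9657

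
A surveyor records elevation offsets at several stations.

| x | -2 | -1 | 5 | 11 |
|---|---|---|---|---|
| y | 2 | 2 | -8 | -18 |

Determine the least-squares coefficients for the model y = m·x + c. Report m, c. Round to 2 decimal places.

m = -1.59, c = -0.34

From the data, Σx·x = 151, Σx = 13, Σ1 = 4.
Moment sums: Σx·y = -244, Σy = -22.
So AᵀA·[m, c]ᵀ = Aᵀy: [[151, 13]; [13, 4]]·[m, c]ᵀ = [-244, -22]ᵀ.
Determinant 151·4 − 13² = 435.
m = ((-244)·4 − 13·(-22))/435 = -46/29; c = (151·(-22) − 13·(-244))/435 = -10/29.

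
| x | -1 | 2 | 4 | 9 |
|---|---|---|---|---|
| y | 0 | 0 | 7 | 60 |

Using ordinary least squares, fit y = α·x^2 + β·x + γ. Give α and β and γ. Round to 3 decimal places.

α = 0.898, β = -1.211, γ = -1.903

Forming MᵀM = [[6834, 800, 102]; [800, 102, 14]; [102, 14, 4]] and Mᵀy = [4972, 568, 67]ᵀ gives MᵀM·[α, β, γ]ᵀ = Mᵀy.
Solving the 3×3 system (Gaussian elimination) gives α = 1009/1124, β = -1361/1124, γ = -2139/1124.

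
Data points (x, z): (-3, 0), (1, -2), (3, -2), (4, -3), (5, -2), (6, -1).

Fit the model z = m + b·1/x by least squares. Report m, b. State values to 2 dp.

Compute the Gram sums: Σ1 = 6, Σ1/x = 97/60, Σ1/x·1/x = 541/400.
Moment sums: Σz = -10, Σ1/x·z = -239/60.
So AᵀA·[m, b]ᵀ = Aᵀz: [[6, 97/60]; [97/60, 541/400]]·[m, b]ᵀ = [-10, -239/60]ᵀ.
Eliminating b: (541/400)·(row 1) − (97/60)·(row 2) gives (3961/720)·m = (541/400)·(-10) − (97/60)·(-239/60) = -25507/3600, so m = -25507/19805.
Then b = ((-239/60) − (97/60)·(-25507/19805))/(541/400) = -5568/3961.

m = -1.29, b = -1.41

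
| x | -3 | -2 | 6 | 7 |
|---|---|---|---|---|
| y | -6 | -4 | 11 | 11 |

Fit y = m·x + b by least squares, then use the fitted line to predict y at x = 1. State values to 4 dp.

Forming AᵀA = [[98, 8]; [8, 4]] and Aᵀy = [169, 12]ᵀ gives AᵀA·[m, b]ᵀ = Aᵀy.
det = 98·4 − 8² = 328.
m = (169·4 − 8·12)/328 = 145/82; b = (98·12 − 8·169)/328 = -22/41.
At x = 1: ŷ = (145/82)·(1) + (-22/41)·(1) = 101/82.

ŷ = 1.2317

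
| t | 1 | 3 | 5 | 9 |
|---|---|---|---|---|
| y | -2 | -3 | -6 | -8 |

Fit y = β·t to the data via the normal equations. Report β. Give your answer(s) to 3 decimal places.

Setting ∂/∂β … = 0 gives: 116·β = -113.
β = (-113)/116 = -0.974138.

β = -0.974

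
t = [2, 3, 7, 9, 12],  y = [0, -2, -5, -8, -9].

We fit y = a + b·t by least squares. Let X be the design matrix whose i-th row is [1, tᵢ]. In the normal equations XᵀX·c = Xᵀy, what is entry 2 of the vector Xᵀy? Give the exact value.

-221

Entry 2 ↔ basis t, so (Xᵀy)_{2} = Σᵢ (t)·yᵢ = (2)·(0) + (3)·(-2) + (7)·(-5) + (9)·(-8) + (12)·(-9) = -221.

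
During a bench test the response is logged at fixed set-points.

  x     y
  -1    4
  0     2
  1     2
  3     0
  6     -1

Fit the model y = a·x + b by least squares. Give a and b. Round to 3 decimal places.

Entries of MᵀM: Σx·x = 47, Σx = 9, Σ1 = 5.
And Σx·y = -8, Σy = 7.
Normal equations: [[47, 9]; [9, 5]]·[a, b]ᵀ = [-8, 7]ᵀ.
Δ = 47·5 − 9² = 154.
a = ((-8)·5 − 9·7)/154 = -103/154; b = (47·7 − 9·(-8))/154 = 401/154.

a = -0.669, b = 2.604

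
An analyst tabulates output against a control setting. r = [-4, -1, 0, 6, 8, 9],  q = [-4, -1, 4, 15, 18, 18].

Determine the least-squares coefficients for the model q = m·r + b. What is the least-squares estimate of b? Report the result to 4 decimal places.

b = 2.8542

Sums needed: Σr·r = 198, Σr = 18, Σ1 = 6.
For Mᵀq: Σr·q = 413, Σq = 50.
Normal equations: [[198, 18]; [18, 6]]·[m, b]ᵀ = [413, 50]ᵀ.
Δ = 198·6 − 18² = 864.
m = (413·6 − 18·50)/864 = 263/144; b = (198·50 − 18·413)/864 = 137/48.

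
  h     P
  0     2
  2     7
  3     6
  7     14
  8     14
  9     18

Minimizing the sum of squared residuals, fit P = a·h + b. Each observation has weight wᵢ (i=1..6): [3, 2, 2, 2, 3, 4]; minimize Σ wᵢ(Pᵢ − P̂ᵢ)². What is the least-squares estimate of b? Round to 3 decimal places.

b = 2.156

The normal system XᵀWX·[a, b]ᵀ = XᵀWP is [[640, 84]; [84, 16]]·[a, b]ᵀ = [1244, 174]ᵀ.
Eliminating b: 16·(row 1) − 84·(row 2) gives 3184·a = 16·1244 − 84·174 = 5288, so a = 661/398.
Then b = (174 − 84·(661/398))/16 = 429/199.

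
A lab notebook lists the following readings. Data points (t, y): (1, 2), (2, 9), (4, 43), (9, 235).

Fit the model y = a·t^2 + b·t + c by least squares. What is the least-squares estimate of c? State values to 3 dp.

Setting ∂/∂a … = 0 gives: 6834·a + 802·b + 102·c = 19761;  802·a + 102·b + 16·c = 2307;  102·a + 16·b + 4·c = 289.
(Σt^2·t^2 = 6834, Σt^2·t = 802, Σt^2 = 102, Σt·t = 102, Σt = 16, Σ1 = 4, Σt^2·y = 19761, Σt·y = 2307, Σy = 289.)
Inverting the 3×3 Gram matrix, [a, b, c]ᵀ = [17383/5618, -5034/2809, 1453/2809]ᵀ.

c = 0.517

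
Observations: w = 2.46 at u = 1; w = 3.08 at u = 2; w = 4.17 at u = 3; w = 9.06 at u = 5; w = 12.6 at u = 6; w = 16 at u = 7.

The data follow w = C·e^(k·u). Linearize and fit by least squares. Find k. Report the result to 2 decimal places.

Let Y = ln w. Fitting Y = k·u + ln C by least squares:
Σu = 24.0000, Σ(u)² = 124.0000, Σln w = 10.9632, Σu·ln w = 53.0634.
Equations: 124.0000·k + 24.0000·ln C = 53.0634;  24.0000·k + 6·ln C = 10.9632.
Δ = 124.0000·6 − (24.0000)² = 168.0000; k = (53.0634·6 − 24.0000·10.9632)/168.0000 = 0.32896, ln C = (124.0000·10.9632 − 24.0000·53.0634)/168.0000 = 0.51137.

k = 0.33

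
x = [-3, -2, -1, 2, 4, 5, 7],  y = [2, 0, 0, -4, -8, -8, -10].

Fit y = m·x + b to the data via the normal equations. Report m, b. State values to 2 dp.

m = -1.24, b = -1.88

Forming AᵀA = [[108, 12]; [12, 7]] and Aᵀy = [-156, -28]ᵀ gives AᵀA·[m, b]ᵀ = Aᵀy.
Eliminating b: 7·(row 1) − 12·(row 2) gives 612·m = 7·(-156) − 12·(-28) = -756, so m = -21/17.
Then b = ((-28) − 12·(-21/17))/7 = -32/17.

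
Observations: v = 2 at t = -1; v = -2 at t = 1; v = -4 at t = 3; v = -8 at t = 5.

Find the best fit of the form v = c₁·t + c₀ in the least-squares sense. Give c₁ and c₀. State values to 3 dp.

c₁ = -1.600, c₀ = 0.200

From the data, Σt·t = 36, Σt = 8, Σ1 = 4.
Moment sums: Σt·v = -56, Σv = -12.
MᵀM·[c₁, c₀]ᵀ = Mᵀv becomes [[36, 8]; [8, 4]]·[c₁, c₀]ᵀ = [-56, -12]ᵀ.
det = 36·4 − 8² = 80.
c₁ = ((-56)·4 − 8·(-12))/80 = -8/5; c₀ = (36·(-12) − 8·(-56))/80 = 1/5.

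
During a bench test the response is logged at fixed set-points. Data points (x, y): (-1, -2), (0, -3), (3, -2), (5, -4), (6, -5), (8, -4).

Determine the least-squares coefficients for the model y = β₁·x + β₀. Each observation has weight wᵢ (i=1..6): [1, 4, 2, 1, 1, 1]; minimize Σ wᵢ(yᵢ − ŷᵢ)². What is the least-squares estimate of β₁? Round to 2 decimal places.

β₁ = -0.20

From the data, Σwᵢ·x·x = 144, Σwᵢ·x = 24, Σwᵢ·1 = 10.
Moment sums: Σwᵢ·x·y = -92, Σwᵢ·y = -31.
det = 144·10 − 24² = 864.
β₁ = ((-92)·10 − 24·(-31))/864 = -11/54; β₀ = (144·(-31) − 24·(-92))/864 = -47/18.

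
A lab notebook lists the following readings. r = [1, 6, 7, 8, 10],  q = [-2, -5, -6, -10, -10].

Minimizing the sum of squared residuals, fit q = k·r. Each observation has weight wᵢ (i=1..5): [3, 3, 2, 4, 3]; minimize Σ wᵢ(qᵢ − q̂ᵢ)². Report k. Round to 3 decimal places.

k = -1.046

Compute the Gram sums: Σwᵢ·r·r = 765.
Right-hand side: Σwᵢ·r·q = -800.
k = (-800)/765 = -1.04575.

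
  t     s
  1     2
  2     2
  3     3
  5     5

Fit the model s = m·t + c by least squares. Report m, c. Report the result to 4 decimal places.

m = 0.8000, c = 0.8000

With design matrix X, XᵀX = [[39, 11]; [11, 4]] and Xᵀs = [40, 12]ᵀ.
det = 39·4 − 11² = 35.
m = (40·4 − 11·12)/35 = 4/5; c = (39·12 − 11·40)/35 = 4/5.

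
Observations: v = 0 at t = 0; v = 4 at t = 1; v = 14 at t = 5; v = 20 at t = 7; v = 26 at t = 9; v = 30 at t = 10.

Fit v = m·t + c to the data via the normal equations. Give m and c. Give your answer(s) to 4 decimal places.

m = 2.8906, c = 0.2500

From the data, Σt·t = 256, Σt = 32, Σ1 = 6.
Moment sums: Σt·v = 748, Σv = 94.
So AᵀA·[m, c]ᵀ = Aᵀv: [[256, 32]; [32, 6]]·[m, c]ᵀ = [748, 94]ᵀ.
Determinant 256·6 − 32² = 512.
m = (748·6 − 32·94)/512 = 185/64; c = (256·94 − 32·748)/512 = 1/4.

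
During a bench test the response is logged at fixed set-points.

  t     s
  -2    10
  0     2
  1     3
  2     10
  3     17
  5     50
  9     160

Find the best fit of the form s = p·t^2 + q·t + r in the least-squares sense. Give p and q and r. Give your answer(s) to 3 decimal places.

p = 1.995, q = -0.351, r = 1.569

Sums needed: Σt^2·t^2 = 7300, Σt^2·t = 882, Σt^2 = 124, Σt·t = 124, Σt = 18, Σ1 = 7.
Moment sums: Σt^2·s = 14446, Σt·s = 1744, Σs = 252.
Row-reducing yields p = 277444/139089, q = -16295/46363, r = 218186/139089.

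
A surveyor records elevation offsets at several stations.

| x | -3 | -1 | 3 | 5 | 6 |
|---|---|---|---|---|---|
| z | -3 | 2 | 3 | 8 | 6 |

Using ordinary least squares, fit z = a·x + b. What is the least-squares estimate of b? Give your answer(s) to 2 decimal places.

AᵀA·[a, b]ᵀ = Aᵀz reads: 80·a + 10·b = 92;  10·a + 5·b = 16.
Eliminating b: 5·(row 1) − 10·(row 2) gives 300·a = 5·92 − 10·16 = 300, so a = 1.
Then b = (16 − 10·1)/5 = 6/5.

b = 1.20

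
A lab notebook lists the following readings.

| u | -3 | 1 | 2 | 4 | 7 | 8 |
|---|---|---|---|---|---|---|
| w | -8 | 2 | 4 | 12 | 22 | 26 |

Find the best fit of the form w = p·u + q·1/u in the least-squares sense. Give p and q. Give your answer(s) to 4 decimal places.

Compute the Gram sums: Σu·u = 143, Σu·1/u = 6, Σ1/u·1/u = 41197/28224.
Right-hand side: Σu·w = 444, Σ1/u·w = 1349/84.
Normal equations: [[143, 6]; [6, 41197/28224]]·[p, q]ᵀ = [444, 1349/84]ᵀ.
Eliminating q: (41197/28224)·(row 1) − 6·(row 2) gives (4875107/28224)·p = (41197/28224)·444 − 6·(1349/84) = 1297657/2352, so p = 15571884/4875107.
Then q = ((1349/84) − 6·(15571884/4875107))/(41197/28224) = -10371984/4875107.

p = 3.1942, q = -2.1275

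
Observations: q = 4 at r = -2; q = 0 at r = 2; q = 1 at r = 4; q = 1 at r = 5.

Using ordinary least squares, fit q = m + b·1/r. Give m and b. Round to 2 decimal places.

Normal-equation sums: Σ1 = 4, Σ1/r = 9/20, Σ1/r·1/r = 241/400.
For Mᵀq: Σq = 6, Σ1/r·q = -31/20.
Eliminating b: (241/400)·(row 1) − (9/20)·(row 2) gives (883/400)·m = (241/400)·6 − (9/20)·(-31/20) = 69/16, so m = 1725/883.
Then b = ((-31/20) − (9/20)·(1725/883))/(241/400) = -3560/883.

m = 1.95, b = -4.03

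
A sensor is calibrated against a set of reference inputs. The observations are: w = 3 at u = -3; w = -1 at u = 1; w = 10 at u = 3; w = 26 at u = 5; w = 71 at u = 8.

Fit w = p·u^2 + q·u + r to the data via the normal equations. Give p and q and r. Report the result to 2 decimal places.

p = 1.03, q = 0.97, r = -3.18

AᵀA·[p, q, r]ᵀ = Aᵀw reads: 4884·p + 638·q + 108·r = 5310;  638·p + 108·q + 14·r = 718;  108·p + 14·q + 5·r = 109.
Solving the 3×3 system (Gaussian elimination) gives p = 81012/78619, q = 76545/78619, r = -250291/78619.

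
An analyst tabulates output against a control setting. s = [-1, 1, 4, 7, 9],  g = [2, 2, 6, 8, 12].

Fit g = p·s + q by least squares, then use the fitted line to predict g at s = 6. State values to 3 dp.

From the data, Σs·s = 148, Σs = 20, Σ1 = 5.
Moment sums: Σs·g = 188, Σg = 30.
Determinant 148·5 − 20² = 340.
p = (188·5 − 20·30)/340 = 1; q = (148·30 − 20·188)/340 = 2.
At s = 6: ĝ = (1)·(6) + (2)·(1) = 8.

ĝ = 8.000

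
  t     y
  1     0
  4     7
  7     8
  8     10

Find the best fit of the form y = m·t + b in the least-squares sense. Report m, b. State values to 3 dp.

m = 1.300, b = -0.250

From the data, Σt·t = 130, Σt = 20, Σ1 = 4.
For Xᵀy: Σt·y = 164, Σy = 25.
XᵀX·[m, b]ᵀ = Xᵀy becomes [[130, 20]; [20, 4]]·[m, b]ᵀ = [164, 25]ᵀ.
Eliminating b: 4·(row 1) − 20·(row 2) gives 120·m = 4·164 − 20·25 = 156, so m = 13/10.
Then b = (25 − 20·(13/10))/4 = -1/4.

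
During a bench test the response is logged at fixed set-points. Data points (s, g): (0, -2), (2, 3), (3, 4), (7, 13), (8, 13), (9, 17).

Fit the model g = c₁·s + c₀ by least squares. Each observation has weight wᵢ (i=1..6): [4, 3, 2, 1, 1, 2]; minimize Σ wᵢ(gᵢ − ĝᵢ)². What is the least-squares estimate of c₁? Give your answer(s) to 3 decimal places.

c₁ = 2.038

Forming XᵀWX = [[305, 45]; [45, 13]] and XᵀWg = [543, 69]ᵀ gives XᵀWX·[c₁, c₀]ᵀ = XᵀWg.
det = 305·13 − 45² = 1940.
c₁ = (543·13 − 45·69)/1940 = 1977/970; c₀ = (305·69 − 45·543)/1940 = -339/194.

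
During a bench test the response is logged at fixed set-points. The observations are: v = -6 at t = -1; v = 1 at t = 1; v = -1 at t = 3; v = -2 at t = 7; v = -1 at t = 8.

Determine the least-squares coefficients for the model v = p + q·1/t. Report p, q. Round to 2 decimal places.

p = -2.23, q = 3.54

The normal equations are: 5·p + (101/168)·q = -9;  (101/168)·p + (60601/28224)·q = 1051/168.
Determinant 5·(60601/28224) − (101/168)² = 73201/7056.
p = ((-9)·(60601/28224) − (101/168)·(1051/168))/(73201/7056) = -162890/73201; q = (5·(1051/168) − (101/168)·(-9))/(73201/7056) = 258888/73201.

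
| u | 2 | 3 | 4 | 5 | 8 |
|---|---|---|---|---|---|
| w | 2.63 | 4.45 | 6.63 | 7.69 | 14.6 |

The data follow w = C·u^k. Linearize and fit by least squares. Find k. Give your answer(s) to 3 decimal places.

With ln wᵢ as the transformed response and ln uᵢ as the regressor:
Over the data: Σln u = 6.8669, Σ(ln u)² = 10.5236, Σln w = 9.0724, Σln u·ln w = 13.7909.
Normal system: [[10.5236, 6.8669]; [6.8669, 5]]·[k, ln C]ᵀ = [13.7909, 9.0724]ᵀ.
Slope k = (n·Σln u·ln w − Σln u·Σln w)/(n·Σ(ln u)² − (Σln u)²) = (5·13.7909 − 6.8669·9.0724)/5.4631 = 1.21807; ln C = (Σln w − k·Σln u)/n = 0.14160.

k = 1.218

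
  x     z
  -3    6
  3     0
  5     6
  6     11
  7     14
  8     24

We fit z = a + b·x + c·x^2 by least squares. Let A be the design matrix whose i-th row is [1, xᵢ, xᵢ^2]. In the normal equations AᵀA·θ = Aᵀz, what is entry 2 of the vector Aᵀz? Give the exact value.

368

Entry 2 ↔ basis x, so (Aᵀz)_{2} = Σᵢ (x)·zᵢ = (-3)·(6) + (3)·(0) + (5)·(6) + (6)·(11) + (7)·(14) + (8)·(24) = 368.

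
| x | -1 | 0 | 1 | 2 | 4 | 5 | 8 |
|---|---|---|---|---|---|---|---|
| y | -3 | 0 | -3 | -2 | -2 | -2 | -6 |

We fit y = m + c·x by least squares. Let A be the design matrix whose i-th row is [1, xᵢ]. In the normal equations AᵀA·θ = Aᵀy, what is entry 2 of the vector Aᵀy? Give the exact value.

Entry 2 ↔ basis x, so (Aᵀy)_{2} = Σᵢ (x)·yᵢ = (-1)·(-3) + (0)·(0) + (1)·(-3) + (2)·(-2) + (4)·(-2) + (5)·(-2) + (8)·(-6) = -70.

-70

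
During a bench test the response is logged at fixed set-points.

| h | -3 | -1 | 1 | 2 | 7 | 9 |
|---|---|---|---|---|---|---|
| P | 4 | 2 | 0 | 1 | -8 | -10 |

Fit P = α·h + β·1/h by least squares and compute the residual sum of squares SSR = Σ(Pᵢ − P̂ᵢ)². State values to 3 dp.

Normal-equation sums: Σh·h = 145, Σh·1/h = 6, Σ1/h·1/h = 38005/15876.
And Σh·P = -158, Σ1/h·P = -641/126.
Normal equations: [[145, 6]; [6, 38005/15876]]·[α, β]ᵀ = [-158, -641/126]ᵀ.
det = 145·(38005/15876) − 6² = 4939189/15876.
α = ((-158)·(38005/15876) − 6·(-641/126))/(4939189/15876) = -5520194/4939189; β = (145·(-641/126) − 6·(-158))/(4939189/15876) = 3339378/4939189.
Residuals: 4309300/4939189, 7697562/4939189, 2180816/4939189, 14309888/4939189, -1349208/4939189, -81186/4939189; SSR = 58547736/4939189.

SSR = 11.854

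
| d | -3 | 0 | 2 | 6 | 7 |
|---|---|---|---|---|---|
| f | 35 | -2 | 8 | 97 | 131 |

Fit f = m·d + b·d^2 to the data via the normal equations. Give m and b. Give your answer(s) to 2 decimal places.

XᵀX·[m, b]ᵀ = Xᵀf reads: 98·m + 540·b = 1410;  540·m + 3794·b = 10258.
(Σd·d = 98, Σd·d^2 = 540, Σd^2·d^2 = 3794, Σd·f = 1410, Σd^2·f = 10258.)
Determinant 98·3794 − 540² = 80212.
m = (1410·3794 − 540·10258)/80212 = -47445/20053; b = (98·10258 − 540·1410)/80212 = 60971/20053.

m = -2.37, b = 3.04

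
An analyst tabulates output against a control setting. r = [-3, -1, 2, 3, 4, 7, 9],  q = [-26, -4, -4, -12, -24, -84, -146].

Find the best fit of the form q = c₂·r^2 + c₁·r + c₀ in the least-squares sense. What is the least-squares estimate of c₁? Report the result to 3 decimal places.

c₁ = 2.334

From the data, Σr^2·r^2 = 9397, Σr^2·r = 1143, Σr^2 = 169, Σr·r = 169, Σr = 21, Σ1 = 7.
Moment sums: Σr^2·q = -16688, Σr·q = -1960, Σq = -300.
Normal equations: [[9397, 1143, 169]; [1143, 169, 21]; [169, 21, 7]]·[c₂, c₁, c₀]ᵀ = [-16688, -1960, -300]ᵀ.
Inverting the 3×3 Gram matrix, [c₂, c₁, c₀]ᵀ = [-10798/5253, 4086/1751, -1208/5253]ᵀ.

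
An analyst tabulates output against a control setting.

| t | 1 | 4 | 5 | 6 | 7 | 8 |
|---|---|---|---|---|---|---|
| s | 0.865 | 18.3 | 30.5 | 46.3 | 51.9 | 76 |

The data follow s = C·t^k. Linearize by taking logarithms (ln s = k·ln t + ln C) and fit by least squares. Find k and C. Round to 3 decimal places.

k = 2.154, C = 0.892

With ln sᵢ as the transformed response and ln tᵢ as the regressor:
AᵀA = [[15.8331, 8.8128]; [8.8128, 6]], rhs = [33.0926, 18.2948]ᵀ  (here Σln t = 8.8128, Σ(ln t)² = 15.8331, Σln s = 18.2948, Σln t·ln s = 33.0926).
Solving (det = 17.3327): k = 2.15354, ln C = -0.11400, so C = exp(-0.11400) = 0.89226.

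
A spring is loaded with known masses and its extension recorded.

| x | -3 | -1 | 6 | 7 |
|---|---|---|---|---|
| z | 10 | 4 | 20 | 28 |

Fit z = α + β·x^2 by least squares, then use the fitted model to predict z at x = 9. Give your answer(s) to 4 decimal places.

ẑ = 42.3251

Forming AᵀA = [[4, 95]; [95, 3779]] and Aᵀz = [62, 2186]ᵀ gives AᵀA·[α, β]ᵀ = Aᵀz.
det = 4·3779 − 95² = 6091.
α = (62·3779 − 95·2186)/6091 = 26628/6091; β = (4·2186 − 95·62)/6091 = 2854/6091.
At x = 9: ẑ = (26628/6091)·(1) + (2854/6091)·(81) = 257802/6091.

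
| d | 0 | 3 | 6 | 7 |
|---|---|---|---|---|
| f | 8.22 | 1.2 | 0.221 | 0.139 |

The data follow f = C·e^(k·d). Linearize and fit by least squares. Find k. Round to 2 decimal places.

Let Y = ln f. Fitting Y = k·d + ln C by least squares:
XᵀX = [[94.0000, 16.0000]; [16.0000, 4]], rhs = [-22.3236, -1.1940]ᵀ  (here Σd = 16.0000, Σ(d)² = 94.0000, Σln f = -1.1940, Σd·ln f = -22.3236).
Δ = 94.0000·4 − (16.0000)² = 120.0000; k = (-22.3236·4 − 16.0000·-1.1940)/120.0000 = -0.58492, ln C = (94.0000·-1.1940 − 16.0000·-22.3236)/120.0000 = 2.04119.

k = -0.58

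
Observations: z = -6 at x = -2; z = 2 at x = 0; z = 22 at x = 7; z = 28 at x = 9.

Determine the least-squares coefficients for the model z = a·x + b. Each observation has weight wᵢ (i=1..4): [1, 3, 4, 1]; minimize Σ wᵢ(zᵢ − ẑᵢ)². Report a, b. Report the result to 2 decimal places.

a = 2.96, b = 1.38

Setting ∂/∂a … = 0 gives: 281·a + 35·b = 880;  35·a + 9·b = 116.
Eliminating b: 9·(row 1) − 35·(row 2) gives 1304·a = 9·880 − 35·116 = 3860, so a = 965/326.
Then b = (116 − 35·(965/326))/9 = 449/326.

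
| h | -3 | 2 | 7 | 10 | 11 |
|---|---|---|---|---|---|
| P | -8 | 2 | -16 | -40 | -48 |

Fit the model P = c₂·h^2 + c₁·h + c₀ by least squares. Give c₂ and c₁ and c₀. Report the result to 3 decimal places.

c₂ = -0.534, c₁ = 1.339, c₀ = 0.994

XᵀX·[c₂, c₁, c₀]ᵀ = XᵀP reads: 27139·c₂ + 2655·c₁ + 283·c₀ = -10656;  2655·c₂ + 283·c₁ + 27·c₀ = -1012;  283·c₂ + 27·c₁ + 5·c₀ = -110.
Inverting the 3×3 Gram matrix, [c₂, c₁, c₀]ᵀ = [-42748/80047, 107207/80047, 7235/7277]ᵀ.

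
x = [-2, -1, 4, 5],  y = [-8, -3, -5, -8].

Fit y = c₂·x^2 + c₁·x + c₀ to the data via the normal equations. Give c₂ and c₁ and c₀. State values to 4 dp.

Setting ∂/∂c₂ … = 0 gives: 898·c₂ + 180·c₁ + 46·c₀ = -315;  180·c₂ + 46·c₁ + 6·c₀ = -41;  46·c₂ + 6·c₁ + 4·c₀ = -24.
(Σx^2·x^2 = 898, Σx^2·x = 180, Σx^2 = 46, Σx·x = 46, Σx = 6, Σ1 = 4, Σx^2·y = -315, Σx·y = -41, Σy = -24.)
Inverting the 3×3 Gram matrix, [c₂, c₁, c₀]ᵀ = [-2/3, 69/37, -251/222]ᵀ.

c₂ = -0.6667, c₁ = 1.8649, c₀ = -1.1306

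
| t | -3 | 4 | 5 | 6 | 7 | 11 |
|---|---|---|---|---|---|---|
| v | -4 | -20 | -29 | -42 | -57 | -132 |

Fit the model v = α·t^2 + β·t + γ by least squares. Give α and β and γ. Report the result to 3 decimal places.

Normal-equation sums: Σt^2·t^2 = 19300, Σt^2·t = 2052, Σt^2 = 256, Σt·t = 256, Σt = 30, Σ1 = 6.
Moment sums: Σt^2·v = -21358, Σt·v = -2316, Σv = -284.
Normal equations: [[19300, 2052, 256]; [2052, 256, 30]; [256, 30, 6]]·[α, β, γ]ᵀ = [-21358, -2316, -284]ᵀ.
Solving the 3×3 system (Gaussian elimination) gives α = -215849/219010, β = -139611/109505, γ = 119597/109505.

α = -0.986, β = -1.275, γ = 1.092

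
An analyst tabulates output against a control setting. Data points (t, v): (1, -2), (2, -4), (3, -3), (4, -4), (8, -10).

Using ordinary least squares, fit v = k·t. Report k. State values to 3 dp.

k = -1.223

Entries of AᵀA: Σt·t = 94.
And Σt·v = -115.
So AᵀA·[k]ᵀ = Aᵀv: [[94]]·[k]ᵀ = [-115]ᵀ.
k = (-115)/94 = -1.2234.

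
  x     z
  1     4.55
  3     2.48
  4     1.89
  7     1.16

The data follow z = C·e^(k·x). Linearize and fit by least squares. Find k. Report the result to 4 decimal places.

k = -0.2243

With ln zᵢ as the transformed response and xᵢ as the regressor:
Σx = 15.0000, Σ(x)² = 75.0000, Σln z = 3.2084, Σx·ln z = 7.8252.
Equations: 75.0000·k + 15.0000·ln C = 7.8252;  15.0000·k + 4·ln C = 3.2084.
Solving (det = 75.0000): k = -0.22434, ln C = 1.64335.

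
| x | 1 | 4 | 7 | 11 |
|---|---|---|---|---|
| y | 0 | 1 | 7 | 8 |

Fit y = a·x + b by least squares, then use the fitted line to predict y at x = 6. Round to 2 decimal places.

ŷ = 4.22

From the data, Σx·x = 187, Σx = 23, Σ1 = 4.
And Σx·y = 141, Σy = 16.
MᵀM·[a, b]ᵀ = Mᵀy becomes [[187, 23]; [23, 4]]·[a, b]ᵀ = [141, 16]ᵀ.
Δ = 187·4 − 23² = 219.
a = (141·4 − 23·16)/219 = 196/219; b = (187·16 − 23·141)/219 = -251/219.
At x = 6: ŷ = (196/219)·(6) + (-251/219)·(1) = 925/219.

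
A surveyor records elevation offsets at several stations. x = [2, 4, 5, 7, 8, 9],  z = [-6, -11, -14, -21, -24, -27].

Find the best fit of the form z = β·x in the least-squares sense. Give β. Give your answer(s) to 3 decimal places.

Compute the Gram sums: Σx·x = 239.
Moment sums: Σx·z = -708.
Hence β = -708 / 239 ≈ -2.96234.

β = -2.962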